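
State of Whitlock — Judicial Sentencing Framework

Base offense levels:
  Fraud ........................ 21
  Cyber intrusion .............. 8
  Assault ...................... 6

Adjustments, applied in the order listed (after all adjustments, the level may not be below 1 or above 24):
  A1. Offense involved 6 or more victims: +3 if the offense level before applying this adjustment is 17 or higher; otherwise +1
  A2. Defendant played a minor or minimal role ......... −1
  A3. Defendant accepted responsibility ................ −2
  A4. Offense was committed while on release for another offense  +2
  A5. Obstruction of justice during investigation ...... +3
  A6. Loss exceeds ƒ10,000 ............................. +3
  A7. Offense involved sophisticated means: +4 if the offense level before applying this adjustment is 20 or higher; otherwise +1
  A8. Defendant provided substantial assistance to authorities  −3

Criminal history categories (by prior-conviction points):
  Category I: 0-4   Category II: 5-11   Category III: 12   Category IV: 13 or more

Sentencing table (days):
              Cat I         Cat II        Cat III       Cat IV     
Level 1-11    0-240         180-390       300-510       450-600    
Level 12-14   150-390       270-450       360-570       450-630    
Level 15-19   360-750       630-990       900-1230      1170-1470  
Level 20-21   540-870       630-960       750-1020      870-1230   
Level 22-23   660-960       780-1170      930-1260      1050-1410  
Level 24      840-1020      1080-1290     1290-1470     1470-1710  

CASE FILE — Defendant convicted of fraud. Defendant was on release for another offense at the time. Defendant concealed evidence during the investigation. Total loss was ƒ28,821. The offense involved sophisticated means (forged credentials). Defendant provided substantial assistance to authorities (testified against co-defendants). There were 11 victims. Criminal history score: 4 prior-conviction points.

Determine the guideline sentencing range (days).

840-1020 days

Base offense level for fraud: 21.
A1 applies (level before this adjustment is 21 ≥ 17, so +3): 21 + 3 = 24.
A4 applies: 24 + 2 = 26.
A5 applies: 26 + 3 = 29.
A6 applies: 29 + 3 = 32.
A7 applies (level before this adjustment is 32 ≥ 20, so +4): 32 + 4 = 36.
A8 applies: 36 − 3 = 33.
Level 33 exceeds the maximum of 24; capped at 24.
Final offense level: 24.
Criminal history: 4 prior points → Category I (0-4).
Level 24 falls in the 24 band.
Grid: Level 24 × Category I = 840-1020 days.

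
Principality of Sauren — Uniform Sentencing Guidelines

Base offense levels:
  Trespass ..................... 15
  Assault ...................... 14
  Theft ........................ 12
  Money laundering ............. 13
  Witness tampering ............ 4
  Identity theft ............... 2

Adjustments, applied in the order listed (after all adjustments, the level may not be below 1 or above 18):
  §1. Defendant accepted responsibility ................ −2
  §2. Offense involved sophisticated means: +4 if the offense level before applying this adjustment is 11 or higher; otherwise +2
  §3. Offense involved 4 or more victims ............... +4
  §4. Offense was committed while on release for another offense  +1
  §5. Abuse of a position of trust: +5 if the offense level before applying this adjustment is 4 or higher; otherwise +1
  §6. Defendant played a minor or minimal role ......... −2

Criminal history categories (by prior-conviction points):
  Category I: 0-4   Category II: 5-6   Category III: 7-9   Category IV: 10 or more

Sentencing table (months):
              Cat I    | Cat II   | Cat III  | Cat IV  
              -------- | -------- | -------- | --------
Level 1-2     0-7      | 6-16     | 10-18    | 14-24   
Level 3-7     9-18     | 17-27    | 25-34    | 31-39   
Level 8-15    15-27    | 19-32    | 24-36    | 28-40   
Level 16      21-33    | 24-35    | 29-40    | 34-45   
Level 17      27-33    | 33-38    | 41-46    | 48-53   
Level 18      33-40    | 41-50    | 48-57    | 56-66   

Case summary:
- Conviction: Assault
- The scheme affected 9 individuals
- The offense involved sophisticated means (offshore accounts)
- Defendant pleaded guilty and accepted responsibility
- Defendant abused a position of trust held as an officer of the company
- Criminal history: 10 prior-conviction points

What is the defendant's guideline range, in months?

56-66 months

Base offense level for assault: 14.
§1 applies: 14 − 2 = 12.
§2 applies (level before this adjustment is 12 ≥ 11, so +4): 12 + 4 = 16.
§3 applies: 16 + 4 = 20.
§5 applies (level before this adjustment is 20 ≥ 4, so +5): 20 + 5 = 25.
§6 does not apply.
Level 25 exceeds the maximum of 18; capped at 18.
Final offense level: 18.
Criminal history: 10 prior points → Category IV (10+).
Level 18 falls in the 18 band.
Grid: Level 18 × Category IV = 56-66 months.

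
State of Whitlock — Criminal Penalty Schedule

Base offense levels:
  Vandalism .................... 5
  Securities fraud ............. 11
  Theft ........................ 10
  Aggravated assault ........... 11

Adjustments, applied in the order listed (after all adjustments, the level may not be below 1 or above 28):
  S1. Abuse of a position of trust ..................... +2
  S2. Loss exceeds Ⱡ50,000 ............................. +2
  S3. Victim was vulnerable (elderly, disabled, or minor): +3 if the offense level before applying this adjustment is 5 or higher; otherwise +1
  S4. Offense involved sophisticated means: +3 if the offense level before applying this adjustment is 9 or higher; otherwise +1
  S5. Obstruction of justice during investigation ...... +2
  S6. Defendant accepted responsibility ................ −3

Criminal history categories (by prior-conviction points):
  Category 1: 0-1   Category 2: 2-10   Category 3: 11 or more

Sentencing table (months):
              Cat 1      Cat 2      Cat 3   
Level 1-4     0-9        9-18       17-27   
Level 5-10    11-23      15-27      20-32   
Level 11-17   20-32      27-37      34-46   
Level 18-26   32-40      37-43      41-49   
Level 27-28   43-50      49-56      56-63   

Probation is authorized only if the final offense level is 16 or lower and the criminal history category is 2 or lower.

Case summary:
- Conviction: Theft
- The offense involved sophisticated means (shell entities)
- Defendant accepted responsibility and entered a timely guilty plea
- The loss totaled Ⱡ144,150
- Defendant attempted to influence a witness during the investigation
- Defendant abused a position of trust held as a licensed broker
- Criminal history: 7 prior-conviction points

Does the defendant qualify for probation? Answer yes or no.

Base offense level for theft: 10.
S1 applies: 10 + 2 = 12.
S2 applies: 12 + 2 = 14.
S3 does not apply.
S4 applies (level before this adjustment is 14 ≥ 9, so +3): 14 + 3 = 17.
S5 applies: 17 + 2 = 19.
S6 applies: 19 − 3 = 16.
Final offense level: 16.
Criminal history: 7 prior points → Category 2 (2-10).
Level 16 falls in the 11-17 band.
Grid: Level 11-17 × Category 2 = 27-37 months.
Probation check: level 16 ≤ 16 and category 2 ≤ 2 → eligible.

Yes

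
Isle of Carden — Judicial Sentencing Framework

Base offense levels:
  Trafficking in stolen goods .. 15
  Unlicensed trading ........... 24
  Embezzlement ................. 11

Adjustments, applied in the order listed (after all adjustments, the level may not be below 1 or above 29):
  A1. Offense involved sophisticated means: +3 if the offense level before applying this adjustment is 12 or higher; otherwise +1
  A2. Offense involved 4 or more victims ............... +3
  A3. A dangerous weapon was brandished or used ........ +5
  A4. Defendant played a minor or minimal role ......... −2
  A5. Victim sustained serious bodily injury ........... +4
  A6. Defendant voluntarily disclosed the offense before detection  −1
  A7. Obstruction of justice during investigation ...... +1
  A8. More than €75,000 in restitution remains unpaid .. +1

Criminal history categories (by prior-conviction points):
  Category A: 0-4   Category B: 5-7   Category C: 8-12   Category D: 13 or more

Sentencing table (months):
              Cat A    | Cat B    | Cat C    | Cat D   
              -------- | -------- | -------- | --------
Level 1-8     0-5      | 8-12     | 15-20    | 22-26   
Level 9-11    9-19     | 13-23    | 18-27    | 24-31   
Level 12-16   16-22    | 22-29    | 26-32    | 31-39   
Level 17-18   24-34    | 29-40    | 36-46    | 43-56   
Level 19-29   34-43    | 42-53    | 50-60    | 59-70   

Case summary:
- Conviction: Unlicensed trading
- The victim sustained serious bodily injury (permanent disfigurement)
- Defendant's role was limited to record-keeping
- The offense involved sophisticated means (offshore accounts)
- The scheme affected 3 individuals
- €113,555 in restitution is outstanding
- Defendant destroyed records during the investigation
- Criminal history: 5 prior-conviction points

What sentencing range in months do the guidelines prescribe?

42-53 months

Base offense level for unlicensed trading: 24.
A1 applies (level before this adjustment is 24 ≥ 12, so +3): 24 + 3 = 27.
A4 applies: 27 − 2 = 25.
A5 applies: 25 + 4 = 29.
A7 applies: 29 + 1 = 30.
A8 applies: 30 + 1 = 31.
Level 31 exceeds the maximum of 29; capped at 29.
Final offense level: 29.
Criminal history: 5 prior points → Category B (5-7).
Level 29 falls in the 19-29 band.
Grid: Level 19-29 × Category B = 42-53 months.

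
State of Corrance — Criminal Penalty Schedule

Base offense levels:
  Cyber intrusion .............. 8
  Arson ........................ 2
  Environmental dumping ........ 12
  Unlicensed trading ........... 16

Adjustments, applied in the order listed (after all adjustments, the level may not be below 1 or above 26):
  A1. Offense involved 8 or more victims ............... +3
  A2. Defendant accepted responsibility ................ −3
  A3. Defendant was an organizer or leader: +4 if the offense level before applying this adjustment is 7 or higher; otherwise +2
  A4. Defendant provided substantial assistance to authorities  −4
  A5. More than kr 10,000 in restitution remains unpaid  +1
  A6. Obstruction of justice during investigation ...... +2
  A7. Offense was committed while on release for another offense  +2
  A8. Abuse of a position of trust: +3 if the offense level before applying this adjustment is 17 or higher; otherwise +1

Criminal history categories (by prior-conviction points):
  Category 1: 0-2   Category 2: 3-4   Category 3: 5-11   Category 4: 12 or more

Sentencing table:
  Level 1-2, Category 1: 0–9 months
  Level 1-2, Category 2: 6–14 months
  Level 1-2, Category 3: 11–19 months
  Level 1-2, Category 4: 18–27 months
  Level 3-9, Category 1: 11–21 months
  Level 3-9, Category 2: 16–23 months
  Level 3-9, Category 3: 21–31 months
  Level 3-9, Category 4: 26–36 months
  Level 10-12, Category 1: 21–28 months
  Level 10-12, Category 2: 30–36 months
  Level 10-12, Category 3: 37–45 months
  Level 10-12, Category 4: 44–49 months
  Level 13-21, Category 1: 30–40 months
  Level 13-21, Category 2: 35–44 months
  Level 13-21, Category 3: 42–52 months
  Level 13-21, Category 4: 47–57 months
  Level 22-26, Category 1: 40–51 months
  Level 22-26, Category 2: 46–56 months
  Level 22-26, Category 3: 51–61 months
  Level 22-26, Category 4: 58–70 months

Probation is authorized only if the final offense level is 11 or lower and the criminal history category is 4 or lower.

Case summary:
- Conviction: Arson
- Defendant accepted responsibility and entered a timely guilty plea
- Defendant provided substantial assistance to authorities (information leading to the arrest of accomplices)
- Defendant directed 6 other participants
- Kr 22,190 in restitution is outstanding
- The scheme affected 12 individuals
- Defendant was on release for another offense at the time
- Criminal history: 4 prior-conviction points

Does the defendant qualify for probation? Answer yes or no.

Base offense level for arson: 2.
A1 applies: 2 + 3 = 5.
A2 applies: 5 − 3 = 2.
A3 applies (level before this adjustment is 2 < 7, so +2): 2 + 2 = 4.
A4 applies: 4 − 4 = 0.
A5 applies: 0 + 1 = 1.
A6 does not apply.
A7 applies: 1 + 2 = 3.
A8 does not apply.
Final offense level: 3.
Criminal history: 4 prior points → Category 2 (3-4).
Level 3 falls in the 3-9 band.
Grid: Level 3-9 × Category 2 = 16-23 months.
Probation check: level 3 ≤ 11 and category 2 ≤ 4 → eligible.

Yes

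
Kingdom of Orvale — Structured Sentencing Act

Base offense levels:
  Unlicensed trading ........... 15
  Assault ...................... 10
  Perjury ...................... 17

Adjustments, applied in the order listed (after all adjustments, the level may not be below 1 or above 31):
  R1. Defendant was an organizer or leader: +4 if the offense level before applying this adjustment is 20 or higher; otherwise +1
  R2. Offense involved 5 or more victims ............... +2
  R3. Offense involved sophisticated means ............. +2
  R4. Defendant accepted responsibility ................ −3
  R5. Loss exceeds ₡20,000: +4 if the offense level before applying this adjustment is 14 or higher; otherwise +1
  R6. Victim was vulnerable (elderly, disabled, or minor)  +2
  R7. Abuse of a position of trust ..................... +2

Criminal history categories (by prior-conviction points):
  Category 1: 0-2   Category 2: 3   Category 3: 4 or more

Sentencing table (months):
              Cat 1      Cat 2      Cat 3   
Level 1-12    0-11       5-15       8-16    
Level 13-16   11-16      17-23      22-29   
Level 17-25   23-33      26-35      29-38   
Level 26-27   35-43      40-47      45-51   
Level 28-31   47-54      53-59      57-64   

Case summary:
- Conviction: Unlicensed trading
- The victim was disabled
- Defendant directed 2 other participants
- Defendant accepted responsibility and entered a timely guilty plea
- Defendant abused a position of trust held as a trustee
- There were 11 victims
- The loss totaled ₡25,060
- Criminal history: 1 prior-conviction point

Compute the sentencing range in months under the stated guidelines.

23-33 months

Base offense level for unlicensed trading: 15.
R1 applies (level before this adjustment is 15 < 20, so +1): 15 + 1 = 16.
R2 applies: 16 + 2 = 18.
R4 applies: 18 − 3 = 15.
R5 applies (level before this adjustment is 15 ≥ 14, so +4): 15 + 4 = 19.
R6 applies: 19 + 2 = 21.
R7 applies: 21 + 2 = 23.
Final offense level: 23.
Criminal history: 1 prior point → Category 1 (0-2).
Level 23 falls in the 17-25 band.
Grid: Level 17-25 × Category 1 = 23-33 months.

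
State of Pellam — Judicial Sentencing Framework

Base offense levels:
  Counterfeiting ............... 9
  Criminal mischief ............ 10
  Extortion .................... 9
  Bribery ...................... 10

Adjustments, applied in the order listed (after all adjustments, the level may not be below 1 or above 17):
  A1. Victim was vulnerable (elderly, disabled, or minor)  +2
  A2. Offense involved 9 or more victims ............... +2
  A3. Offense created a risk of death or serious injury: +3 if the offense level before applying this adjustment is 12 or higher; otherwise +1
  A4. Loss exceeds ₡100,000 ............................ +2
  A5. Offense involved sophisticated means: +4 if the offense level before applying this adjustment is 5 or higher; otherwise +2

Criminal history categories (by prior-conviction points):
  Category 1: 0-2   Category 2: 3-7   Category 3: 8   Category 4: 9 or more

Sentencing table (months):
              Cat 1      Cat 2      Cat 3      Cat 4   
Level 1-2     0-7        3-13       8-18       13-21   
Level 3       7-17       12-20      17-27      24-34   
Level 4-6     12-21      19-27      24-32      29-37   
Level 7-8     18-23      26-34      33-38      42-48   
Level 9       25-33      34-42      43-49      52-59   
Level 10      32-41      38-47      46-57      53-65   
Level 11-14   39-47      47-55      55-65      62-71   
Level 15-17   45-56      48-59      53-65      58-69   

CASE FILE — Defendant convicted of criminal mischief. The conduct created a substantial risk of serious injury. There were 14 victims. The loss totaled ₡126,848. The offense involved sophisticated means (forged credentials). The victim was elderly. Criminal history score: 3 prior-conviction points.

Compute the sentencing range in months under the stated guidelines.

48-59 months

Base offense level for criminal mischief: 10.
A1 applies: 10 + 2 = 12.
A2 applies: 12 + 2 = 14.
A3 applies (level before this adjustment is 14 ≥ 12, so +3): 14 + 3 = 17.
A4 applies: 17 + 2 = 19.
A5 applies (level before this adjustment is 19 ≥ 5, so +4): 19 + 4 = 23.
Level 23 exceeds the maximum of 17; capped at 17.
Final offense level: 17.
Criminal history: 3 prior points → Category 2 (3-7).
Level 17 falls in the 15-17 band.
Grid: Level 15-17 × Category 2 = 48-59 months.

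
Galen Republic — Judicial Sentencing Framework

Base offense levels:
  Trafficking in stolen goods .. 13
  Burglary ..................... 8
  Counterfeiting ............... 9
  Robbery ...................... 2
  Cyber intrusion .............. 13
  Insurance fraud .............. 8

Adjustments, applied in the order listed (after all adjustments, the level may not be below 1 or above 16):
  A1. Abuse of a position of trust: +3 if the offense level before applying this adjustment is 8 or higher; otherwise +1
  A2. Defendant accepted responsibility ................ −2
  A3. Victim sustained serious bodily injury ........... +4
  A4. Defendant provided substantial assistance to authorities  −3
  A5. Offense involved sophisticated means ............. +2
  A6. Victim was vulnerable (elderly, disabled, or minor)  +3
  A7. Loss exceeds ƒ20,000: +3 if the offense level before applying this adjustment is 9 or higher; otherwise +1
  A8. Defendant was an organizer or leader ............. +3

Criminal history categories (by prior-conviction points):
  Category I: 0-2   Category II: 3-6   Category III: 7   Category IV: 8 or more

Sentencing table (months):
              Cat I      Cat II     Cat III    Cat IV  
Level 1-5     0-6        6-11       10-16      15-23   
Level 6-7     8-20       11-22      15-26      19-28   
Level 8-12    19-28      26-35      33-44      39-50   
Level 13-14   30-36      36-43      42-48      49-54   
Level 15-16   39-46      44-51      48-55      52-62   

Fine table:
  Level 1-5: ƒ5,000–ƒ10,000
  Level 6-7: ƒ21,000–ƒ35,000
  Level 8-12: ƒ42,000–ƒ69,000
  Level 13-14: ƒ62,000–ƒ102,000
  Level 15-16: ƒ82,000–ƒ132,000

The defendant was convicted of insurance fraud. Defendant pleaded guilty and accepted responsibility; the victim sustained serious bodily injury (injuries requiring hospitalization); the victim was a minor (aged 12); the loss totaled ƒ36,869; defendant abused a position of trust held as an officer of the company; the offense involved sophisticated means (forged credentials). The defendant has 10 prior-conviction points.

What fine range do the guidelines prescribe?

Base offense level for insurance fraud: 8.
A1 applies (level before this adjustment is 8 ≥ 8, so +3): 8 + 3 = 11.
A2 applies: 11 − 2 = 9.
A3 applies: 9 + 4 = 13.
A5 applies: 13 + 2 = 15.
A6 applies: 15 + 3 = 18.
A7 applies (level before this adjustment is 18 ≥ 9, so +3): 18 + 3 = 21.
A8 does not apply.
Level 21 exceeds the maximum of 16; capped at 16.
Final offense level: 16.
Level 16 falls in the 15-16 band.
Fine table: Level 15-16 → ƒ82,000–ƒ132,000.

ƒ82,000–ƒ132,000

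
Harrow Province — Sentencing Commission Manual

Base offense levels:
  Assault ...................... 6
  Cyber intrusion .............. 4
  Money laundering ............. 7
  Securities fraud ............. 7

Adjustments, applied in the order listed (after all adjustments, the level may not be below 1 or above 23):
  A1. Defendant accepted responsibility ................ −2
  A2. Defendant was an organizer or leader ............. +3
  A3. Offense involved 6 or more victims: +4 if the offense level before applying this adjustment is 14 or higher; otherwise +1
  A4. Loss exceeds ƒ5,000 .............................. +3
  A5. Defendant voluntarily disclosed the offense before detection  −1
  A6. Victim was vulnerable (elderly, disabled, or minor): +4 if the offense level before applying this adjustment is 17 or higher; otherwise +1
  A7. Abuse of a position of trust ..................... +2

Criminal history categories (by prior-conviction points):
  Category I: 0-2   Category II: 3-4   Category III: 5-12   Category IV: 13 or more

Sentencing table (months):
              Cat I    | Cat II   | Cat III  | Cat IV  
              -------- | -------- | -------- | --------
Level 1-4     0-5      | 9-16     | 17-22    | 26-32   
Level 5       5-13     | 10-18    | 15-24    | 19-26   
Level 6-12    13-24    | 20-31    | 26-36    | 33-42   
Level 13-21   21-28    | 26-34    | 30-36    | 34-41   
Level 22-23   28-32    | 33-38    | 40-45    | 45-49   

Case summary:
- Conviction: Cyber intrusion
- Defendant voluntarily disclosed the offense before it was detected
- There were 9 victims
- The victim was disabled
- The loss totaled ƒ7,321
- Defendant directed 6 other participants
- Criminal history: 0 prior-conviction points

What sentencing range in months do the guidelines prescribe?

13-24 months

Base offense level for cyber intrusion: 4.
A1 does not apply.
A2 applies: 4 + 3 = 7.
A3 applies (level before this adjustment is 7 < 14, so +1): 7 + 1 = 8.
A4 applies: 8 + 3 = 11.
A5 applies: 11 − 1 = 10.
A6 applies (level before this adjustment is 10 < 17, so +1): 10 + 1 = 11.
A7 does not apply.
Final offense level: 11.
Criminal history: 0 prior points → Category I (0-2).
Level 11 falls in the 6-12 band.
Grid: Level 6-12 × Category I = 13-24 months.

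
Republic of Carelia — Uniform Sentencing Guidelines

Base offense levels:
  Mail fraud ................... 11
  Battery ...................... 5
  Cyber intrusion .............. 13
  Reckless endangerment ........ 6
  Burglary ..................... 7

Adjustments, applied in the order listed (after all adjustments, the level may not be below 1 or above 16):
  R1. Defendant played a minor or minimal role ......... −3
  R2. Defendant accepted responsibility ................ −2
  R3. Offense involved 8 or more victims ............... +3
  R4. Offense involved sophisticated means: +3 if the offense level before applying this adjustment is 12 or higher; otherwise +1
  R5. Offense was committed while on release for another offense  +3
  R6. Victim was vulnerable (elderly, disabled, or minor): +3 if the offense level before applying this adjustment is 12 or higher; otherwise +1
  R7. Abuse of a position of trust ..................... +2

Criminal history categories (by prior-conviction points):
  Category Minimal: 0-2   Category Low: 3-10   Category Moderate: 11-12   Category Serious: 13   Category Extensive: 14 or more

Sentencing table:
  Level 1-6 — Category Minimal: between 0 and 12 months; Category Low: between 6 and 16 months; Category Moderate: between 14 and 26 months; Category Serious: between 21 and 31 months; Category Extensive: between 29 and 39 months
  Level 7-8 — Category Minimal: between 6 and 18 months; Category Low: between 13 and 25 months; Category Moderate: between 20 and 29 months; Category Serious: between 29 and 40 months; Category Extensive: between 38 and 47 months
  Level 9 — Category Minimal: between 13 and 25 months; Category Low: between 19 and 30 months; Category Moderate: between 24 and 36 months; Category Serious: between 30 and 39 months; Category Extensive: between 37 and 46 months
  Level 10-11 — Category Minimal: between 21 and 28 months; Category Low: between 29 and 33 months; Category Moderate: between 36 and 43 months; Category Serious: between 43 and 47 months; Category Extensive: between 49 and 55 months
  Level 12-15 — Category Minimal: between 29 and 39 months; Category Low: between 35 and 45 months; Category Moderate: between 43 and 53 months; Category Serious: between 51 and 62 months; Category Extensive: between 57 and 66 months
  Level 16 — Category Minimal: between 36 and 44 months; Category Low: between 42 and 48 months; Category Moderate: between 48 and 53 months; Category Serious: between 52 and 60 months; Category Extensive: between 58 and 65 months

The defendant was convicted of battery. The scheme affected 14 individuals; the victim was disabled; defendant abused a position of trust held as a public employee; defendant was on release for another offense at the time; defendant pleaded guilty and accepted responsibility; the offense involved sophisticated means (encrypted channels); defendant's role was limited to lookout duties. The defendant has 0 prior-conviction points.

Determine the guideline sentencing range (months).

Base offense level for battery: 5.
R1 applies: 5 − 3 = 2.
R2 applies: 2 − 2 = 0.
R3 applies: 0 + 3 = 3.
R4 applies (level before this adjustment is 3 < 12, so +1): 3 + 1 = 4.
R5 applies: 4 + 3 = 7.
R6 applies (level before this adjustment is 7 < 12, so +1): 7 + 1 = 8.
R7 applies: 8 + 2 = 10.
Final offense level: 10.
Criminal history: 0 prior points → Category Minimal (0-2).
Level 10 falls in the 10-11 band.
Grid: Level 10-11 × Category Minimal = 21-28 months.

21-28 months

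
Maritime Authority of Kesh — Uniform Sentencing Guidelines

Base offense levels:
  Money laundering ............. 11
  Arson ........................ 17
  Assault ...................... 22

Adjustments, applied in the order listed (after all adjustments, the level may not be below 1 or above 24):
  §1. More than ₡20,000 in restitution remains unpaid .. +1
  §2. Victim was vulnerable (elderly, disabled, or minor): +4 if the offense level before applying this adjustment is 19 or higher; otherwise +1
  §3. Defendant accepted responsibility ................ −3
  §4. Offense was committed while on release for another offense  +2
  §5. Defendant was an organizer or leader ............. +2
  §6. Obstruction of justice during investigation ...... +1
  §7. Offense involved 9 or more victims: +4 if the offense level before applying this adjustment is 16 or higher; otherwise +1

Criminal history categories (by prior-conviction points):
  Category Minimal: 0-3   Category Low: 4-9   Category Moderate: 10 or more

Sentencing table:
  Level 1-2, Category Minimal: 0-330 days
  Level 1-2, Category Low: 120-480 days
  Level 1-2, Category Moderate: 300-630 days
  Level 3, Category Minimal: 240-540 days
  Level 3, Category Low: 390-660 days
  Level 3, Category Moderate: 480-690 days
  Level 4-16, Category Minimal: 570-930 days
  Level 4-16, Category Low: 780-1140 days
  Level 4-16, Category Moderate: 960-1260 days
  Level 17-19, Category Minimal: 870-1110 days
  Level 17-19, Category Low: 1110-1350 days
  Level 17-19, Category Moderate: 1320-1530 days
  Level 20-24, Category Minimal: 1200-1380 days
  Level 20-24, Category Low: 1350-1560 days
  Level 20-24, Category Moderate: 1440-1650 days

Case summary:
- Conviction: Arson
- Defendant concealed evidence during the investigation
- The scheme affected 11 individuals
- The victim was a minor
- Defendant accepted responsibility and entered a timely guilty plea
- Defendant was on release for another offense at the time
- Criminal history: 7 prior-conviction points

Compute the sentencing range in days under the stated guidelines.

Base offense level for arson: 17.
§1 does not apply.
§2 applies (level before this adjustment is 17 < 19, so +1): 17 + 1 = 18.
§3 applies: 18 − 3 = 15.
§4 applies: 15 + 2 = 17.
§6 applies: 17 + 1 = 18.
§7 applies (level before this adjustment is 18 ≥ 16, so +4): 18 + 4 = 22.
Final offense level: 22.
Criminal history: 7 prior points → Category Low (4-9).
Level 22 falls in the 20-24 band.
Grid: Level 20-24 × Category Low = 1350-1560 days.

1350-1560 days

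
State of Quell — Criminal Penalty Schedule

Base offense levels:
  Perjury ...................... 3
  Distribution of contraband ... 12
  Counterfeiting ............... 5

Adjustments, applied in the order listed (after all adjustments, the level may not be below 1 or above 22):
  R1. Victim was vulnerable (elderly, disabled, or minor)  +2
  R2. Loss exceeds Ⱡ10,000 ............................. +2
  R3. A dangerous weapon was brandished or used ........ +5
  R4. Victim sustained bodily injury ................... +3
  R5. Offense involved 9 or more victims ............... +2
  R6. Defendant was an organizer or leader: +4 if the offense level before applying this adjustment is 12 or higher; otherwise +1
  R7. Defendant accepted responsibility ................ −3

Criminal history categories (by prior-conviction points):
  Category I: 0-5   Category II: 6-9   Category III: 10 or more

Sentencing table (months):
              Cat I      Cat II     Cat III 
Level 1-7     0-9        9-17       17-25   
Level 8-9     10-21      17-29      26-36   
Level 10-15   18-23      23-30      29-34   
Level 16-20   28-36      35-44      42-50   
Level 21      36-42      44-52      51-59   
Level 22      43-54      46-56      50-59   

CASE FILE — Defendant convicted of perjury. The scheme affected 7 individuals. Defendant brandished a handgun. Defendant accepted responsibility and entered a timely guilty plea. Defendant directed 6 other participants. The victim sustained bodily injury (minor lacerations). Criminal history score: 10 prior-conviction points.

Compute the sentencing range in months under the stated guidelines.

26-36 months

Base offense level for perjury: 3.
R3 applies: 3 + 5 = 8.
R4 applies: 8 + 3 = 11.
R6 applies (level before this adjustment is 11 < 12, so +1): 11 + 1 = 12.
R7 applies: 12 − 3 = 9.
Final offense level: 9.
Criminal history: 10 prior points → Category III (10+).
Level 9 falls in the 8-9 band.
Grid: Level 8-9 × Category III = 26-36 months.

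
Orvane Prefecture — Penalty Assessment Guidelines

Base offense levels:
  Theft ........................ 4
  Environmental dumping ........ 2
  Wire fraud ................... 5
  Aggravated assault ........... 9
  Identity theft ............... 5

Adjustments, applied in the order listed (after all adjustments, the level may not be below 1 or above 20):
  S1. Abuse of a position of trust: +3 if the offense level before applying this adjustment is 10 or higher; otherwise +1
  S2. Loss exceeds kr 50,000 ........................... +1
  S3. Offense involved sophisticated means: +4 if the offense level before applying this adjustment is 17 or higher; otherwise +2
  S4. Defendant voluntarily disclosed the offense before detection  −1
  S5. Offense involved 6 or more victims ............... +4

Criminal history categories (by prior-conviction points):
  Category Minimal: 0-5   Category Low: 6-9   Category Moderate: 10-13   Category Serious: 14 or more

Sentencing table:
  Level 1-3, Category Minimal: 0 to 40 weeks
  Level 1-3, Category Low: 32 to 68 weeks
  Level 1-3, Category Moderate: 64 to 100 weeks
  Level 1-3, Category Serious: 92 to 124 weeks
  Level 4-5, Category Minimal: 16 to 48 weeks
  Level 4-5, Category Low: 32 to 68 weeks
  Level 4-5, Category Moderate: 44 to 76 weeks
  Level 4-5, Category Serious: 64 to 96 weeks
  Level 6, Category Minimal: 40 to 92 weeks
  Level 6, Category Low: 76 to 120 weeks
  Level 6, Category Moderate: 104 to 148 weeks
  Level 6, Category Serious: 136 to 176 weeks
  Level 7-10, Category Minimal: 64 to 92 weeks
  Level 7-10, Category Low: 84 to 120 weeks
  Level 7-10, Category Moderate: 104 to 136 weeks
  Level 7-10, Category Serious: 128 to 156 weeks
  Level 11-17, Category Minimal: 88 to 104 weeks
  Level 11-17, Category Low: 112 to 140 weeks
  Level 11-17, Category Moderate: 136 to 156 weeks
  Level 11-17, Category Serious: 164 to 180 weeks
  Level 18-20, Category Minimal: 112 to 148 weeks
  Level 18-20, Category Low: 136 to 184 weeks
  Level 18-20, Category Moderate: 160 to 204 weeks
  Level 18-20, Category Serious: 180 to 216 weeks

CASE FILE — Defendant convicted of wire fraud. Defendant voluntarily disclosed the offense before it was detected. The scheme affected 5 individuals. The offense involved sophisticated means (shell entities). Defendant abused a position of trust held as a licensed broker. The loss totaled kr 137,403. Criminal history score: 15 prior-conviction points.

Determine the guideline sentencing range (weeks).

128-156 weeks

Base offense level for wire fraud: 5.
S1 applies (level before this adjustment is 5 < 10, so +1): 5 + 1 = 6.
S2 applies: 6 + 1 = 7.
S3 applies (level before this adjustment is 7 < 17, so +2): 7 + 2 = 9.
S4 applies: 9 − 1 = 8.
S5 does not apply.
Final offense level: 8.
Criminal history: 15 prior points → Category Serious (14+).
Level 8 falls in the 7-10 band.
Grid: Level 7-10 × Category Serious = 128-156 weeks.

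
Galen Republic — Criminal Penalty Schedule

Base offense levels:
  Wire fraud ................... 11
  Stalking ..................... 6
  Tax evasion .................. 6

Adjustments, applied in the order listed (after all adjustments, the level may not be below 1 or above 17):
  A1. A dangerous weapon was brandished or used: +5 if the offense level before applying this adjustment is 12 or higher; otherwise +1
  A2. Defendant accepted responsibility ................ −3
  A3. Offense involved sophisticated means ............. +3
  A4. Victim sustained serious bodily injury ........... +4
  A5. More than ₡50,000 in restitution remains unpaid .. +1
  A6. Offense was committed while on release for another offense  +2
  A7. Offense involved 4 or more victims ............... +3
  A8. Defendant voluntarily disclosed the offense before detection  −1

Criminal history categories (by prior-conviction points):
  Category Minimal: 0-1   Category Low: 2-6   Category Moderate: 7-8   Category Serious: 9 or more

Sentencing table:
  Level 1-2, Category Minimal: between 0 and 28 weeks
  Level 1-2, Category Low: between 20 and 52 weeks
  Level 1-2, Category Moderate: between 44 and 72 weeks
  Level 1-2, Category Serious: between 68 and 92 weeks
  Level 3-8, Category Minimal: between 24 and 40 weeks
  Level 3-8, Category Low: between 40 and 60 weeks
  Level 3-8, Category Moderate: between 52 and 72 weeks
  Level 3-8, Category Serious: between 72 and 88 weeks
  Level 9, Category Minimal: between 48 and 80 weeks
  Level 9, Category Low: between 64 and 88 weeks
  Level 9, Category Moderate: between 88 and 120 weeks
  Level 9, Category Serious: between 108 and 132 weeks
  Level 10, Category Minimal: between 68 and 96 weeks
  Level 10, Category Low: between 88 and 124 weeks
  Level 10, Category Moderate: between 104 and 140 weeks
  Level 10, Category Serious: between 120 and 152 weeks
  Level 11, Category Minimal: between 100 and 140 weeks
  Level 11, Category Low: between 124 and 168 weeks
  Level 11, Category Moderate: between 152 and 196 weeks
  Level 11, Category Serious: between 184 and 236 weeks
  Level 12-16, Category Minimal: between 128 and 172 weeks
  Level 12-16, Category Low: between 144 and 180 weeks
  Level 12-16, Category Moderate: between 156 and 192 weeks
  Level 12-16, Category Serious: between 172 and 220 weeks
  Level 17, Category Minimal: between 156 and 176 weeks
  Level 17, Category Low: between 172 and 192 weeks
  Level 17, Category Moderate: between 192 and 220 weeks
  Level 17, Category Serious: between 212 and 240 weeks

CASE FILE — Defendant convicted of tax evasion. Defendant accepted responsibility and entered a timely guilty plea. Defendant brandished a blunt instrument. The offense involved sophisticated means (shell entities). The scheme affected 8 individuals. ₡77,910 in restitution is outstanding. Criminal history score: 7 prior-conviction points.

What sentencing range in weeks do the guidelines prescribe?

152-196 weeks

Base offense level for tax evasion: 6.
A1 applies (level before this adjustment is 6 < 12, so +1): 6 + 1 = 7.
A2 applies: 7 − 3 = 4.
A3 applies: 4 + 3 = 7.
A5 applies: 7 + 1 = 8.
A6 does not apply.
A7 applies: 8 + 3 = 11.
Final offense level: 11.
Criminal history: 7 prior points → Category Moderate (7-8).
Level 11 falls in the 11 band.
Grid: Level 11 × Category Moderate = 152-196 weeks.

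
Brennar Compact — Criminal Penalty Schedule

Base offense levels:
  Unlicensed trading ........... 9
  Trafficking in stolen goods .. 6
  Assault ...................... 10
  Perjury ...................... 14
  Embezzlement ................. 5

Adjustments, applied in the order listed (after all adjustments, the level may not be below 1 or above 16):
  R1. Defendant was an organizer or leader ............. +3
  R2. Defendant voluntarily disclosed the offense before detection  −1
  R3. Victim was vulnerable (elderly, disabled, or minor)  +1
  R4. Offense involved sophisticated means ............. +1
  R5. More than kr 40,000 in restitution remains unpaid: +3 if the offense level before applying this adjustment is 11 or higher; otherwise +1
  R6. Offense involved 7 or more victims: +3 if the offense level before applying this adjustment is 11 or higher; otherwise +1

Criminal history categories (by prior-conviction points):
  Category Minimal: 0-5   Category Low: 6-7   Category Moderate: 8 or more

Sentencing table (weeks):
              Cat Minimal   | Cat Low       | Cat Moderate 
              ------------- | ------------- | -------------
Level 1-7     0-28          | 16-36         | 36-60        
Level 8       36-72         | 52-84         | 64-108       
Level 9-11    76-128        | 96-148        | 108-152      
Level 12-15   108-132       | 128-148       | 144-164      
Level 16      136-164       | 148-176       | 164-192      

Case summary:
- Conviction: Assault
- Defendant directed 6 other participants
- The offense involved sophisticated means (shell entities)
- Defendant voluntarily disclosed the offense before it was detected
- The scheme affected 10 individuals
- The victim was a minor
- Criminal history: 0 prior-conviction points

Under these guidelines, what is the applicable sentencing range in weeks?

136-164 weeks

Base offense level for assault: 10.
R1 applies: 10 + 3 = 13.
R2 applies: 13 − 1 = 12.
R3 applies: 12 + 1 = 13.
R4 applies: 13 + 1 = 14.
R5 does not apply.
R6 applies (level before this adjustment is 14 ≥ 11, so +3): 14 + 3 = 17.
Level 17 exceeds the maximum of 16; capped at 16.
Final offense level: 16.
Criminal history: 0 prior points → Category Minimal (0-5).
Level 16 falls in the 16 band.
Grid: Level 16 × Category Minimal = 136-164 weeks.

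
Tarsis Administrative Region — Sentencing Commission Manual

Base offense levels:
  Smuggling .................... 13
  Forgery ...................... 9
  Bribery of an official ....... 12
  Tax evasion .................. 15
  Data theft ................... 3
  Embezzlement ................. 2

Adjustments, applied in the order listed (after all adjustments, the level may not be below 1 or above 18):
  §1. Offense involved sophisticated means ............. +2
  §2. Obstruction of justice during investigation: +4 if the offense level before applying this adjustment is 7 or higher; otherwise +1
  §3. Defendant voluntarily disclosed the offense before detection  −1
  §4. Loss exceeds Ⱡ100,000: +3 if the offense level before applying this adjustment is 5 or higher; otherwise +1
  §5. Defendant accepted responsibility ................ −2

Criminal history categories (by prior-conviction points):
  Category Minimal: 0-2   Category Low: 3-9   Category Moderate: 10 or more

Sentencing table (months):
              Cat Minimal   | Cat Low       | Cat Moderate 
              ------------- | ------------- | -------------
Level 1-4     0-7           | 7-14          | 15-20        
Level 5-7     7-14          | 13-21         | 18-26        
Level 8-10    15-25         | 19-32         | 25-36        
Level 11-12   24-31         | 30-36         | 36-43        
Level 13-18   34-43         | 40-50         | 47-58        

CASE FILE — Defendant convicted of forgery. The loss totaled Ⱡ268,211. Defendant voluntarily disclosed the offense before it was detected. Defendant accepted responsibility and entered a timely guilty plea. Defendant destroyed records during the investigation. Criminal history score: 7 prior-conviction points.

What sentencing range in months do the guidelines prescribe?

40-50 months

Base offense level for forgery: 9.
§1 does not apply.
§2 applies (level before this adjustment is 9 ≥ 7, so +4): 9 + 4 = 13.
§3 applies: 13 − 1 = 12.
§4 applies (level before this adjustment is 12 ≥ 5, so +3): 12 + 3 = 15.
§5 applies: 15 − 2 = 13.
Final offense level: 13.
Criminal history: 7 prior points → Category Low (3-9).
Level 13 falls in the 13-18 band.
Grid: Level 13-18 × Category Low = 40-50 months.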